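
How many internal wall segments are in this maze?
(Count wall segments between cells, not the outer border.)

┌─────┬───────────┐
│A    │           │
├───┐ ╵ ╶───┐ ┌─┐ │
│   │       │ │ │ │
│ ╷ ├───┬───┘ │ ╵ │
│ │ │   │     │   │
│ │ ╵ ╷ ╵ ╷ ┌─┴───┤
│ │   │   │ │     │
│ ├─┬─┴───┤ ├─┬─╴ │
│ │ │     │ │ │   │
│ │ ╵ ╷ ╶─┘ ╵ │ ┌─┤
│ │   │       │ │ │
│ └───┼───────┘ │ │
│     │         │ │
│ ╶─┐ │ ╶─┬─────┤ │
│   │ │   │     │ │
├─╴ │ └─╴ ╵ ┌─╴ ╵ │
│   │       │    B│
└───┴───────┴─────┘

Counting internal wall segments:
Total internal walls: 64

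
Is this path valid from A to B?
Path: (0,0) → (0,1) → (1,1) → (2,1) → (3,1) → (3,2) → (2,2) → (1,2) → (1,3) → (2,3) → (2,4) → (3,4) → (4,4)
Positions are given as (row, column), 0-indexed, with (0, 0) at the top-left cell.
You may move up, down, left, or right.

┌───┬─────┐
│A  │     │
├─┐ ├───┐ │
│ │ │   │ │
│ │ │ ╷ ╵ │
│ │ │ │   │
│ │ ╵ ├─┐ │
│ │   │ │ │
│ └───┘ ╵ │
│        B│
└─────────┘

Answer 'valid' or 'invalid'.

Checking path validity:
Result: All consecutive moves are passable.

valid

Correct solution:

┌───┬─────┐
│A ↓│     │
├─┐ ├───┐ │
│ │↓│↱ ↓│ │
│ │ │ ╷ ╵ │
│ │↓│↑│↳ ↓│
│ │ ╵ ├─┐ │
│ │↳ ↑│ │↓│
│ └───┘ ╵ │
│        B│
└─────────┘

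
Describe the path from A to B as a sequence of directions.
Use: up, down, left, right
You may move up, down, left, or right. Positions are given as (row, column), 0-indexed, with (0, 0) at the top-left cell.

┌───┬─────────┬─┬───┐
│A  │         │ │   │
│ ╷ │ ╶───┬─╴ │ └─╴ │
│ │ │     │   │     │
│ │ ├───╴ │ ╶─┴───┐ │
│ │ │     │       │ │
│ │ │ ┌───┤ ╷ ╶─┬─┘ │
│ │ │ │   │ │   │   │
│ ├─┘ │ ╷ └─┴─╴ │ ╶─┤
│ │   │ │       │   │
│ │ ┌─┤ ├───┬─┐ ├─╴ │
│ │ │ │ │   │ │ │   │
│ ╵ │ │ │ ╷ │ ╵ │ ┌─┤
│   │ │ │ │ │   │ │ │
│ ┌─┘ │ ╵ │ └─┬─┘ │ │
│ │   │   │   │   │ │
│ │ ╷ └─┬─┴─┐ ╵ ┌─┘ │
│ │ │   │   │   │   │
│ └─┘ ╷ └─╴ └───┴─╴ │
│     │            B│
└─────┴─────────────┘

Finding the path and converting it to directions:
Path through cells: (0,0) → (1,0) → (2,0) → (3,0) → (4,0) → (5,0) → (6,0) → (7,0) → (8,0) → (9,0) → (9,1) → (9,2) → (8,2) → (8,3) → (9,3) → (9,4) → (9,5) → (9,6) → (9,7) → (9,8) → (9,9)
Directions: down, down, down, down, down, down, down, down, down, right, right, up, right, down, right, right, right, right, right, right

Solution:

┌───┬─────────┬─┬───┐
│A  │         │ │   │
│ ╷ │ ╶───┬─╴ │ └─╴ │
│↓│ │     │   │     │
│ │ ├───╴ │ ╶─┴───┐ │
│↓│ │     │       │ │
│ │ │ ┌───┤ ╷ ╶─┬─┘ │
│↓│ │ │   │ │   │   │
│ ├─┘ │ ╷ └─┴─╴ │ ╶─┤
│↓│   │ │       │   │
│ │ ┌─┤ ├───┬─┐ ├─╴ │
│↓│ │ │ │   │ │ │   │
│ ╵ │ │ │ ╷ │ ╵ │ ┌─┤
│↓  │ │ │ │ │   │ │ │
│ ┌─┘ │ ╵ │ └─┬─┘ │ │
│↓│   │   │   │   │ │
│ │ ╷ └─┬─┴─┐ ╵ ┌─┘ │
│↓│ │↱ ↓│   │   │   │
│ └─┘ ╷ └─╴ └───┴─╴ │
│↳ → ↑│↳ → → → → → B│
└─────┴─────────────┘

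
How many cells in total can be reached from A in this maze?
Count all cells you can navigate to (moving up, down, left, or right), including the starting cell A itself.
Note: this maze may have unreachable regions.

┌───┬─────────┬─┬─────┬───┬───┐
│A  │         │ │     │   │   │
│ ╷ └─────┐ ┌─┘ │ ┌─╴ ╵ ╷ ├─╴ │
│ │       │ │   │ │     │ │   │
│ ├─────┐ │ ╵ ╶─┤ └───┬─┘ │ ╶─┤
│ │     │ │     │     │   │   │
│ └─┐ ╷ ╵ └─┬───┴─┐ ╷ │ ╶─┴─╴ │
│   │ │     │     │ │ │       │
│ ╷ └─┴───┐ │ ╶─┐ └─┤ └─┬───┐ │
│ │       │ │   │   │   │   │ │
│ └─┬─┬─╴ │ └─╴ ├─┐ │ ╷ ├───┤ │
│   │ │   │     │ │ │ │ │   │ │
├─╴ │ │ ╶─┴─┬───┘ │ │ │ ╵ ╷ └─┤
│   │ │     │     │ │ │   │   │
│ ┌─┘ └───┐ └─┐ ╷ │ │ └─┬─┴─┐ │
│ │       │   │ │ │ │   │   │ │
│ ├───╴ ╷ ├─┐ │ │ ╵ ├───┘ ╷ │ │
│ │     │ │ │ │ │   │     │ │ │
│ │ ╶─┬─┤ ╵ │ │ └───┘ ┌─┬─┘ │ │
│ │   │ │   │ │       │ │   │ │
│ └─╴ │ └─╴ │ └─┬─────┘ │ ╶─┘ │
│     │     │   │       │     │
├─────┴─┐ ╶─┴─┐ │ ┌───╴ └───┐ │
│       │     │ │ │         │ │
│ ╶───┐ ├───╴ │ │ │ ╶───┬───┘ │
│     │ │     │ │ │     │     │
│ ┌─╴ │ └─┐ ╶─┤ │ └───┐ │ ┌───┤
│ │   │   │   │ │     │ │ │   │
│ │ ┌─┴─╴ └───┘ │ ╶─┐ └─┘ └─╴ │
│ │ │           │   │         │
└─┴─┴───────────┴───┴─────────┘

Using BFS/flood-fill to find all reachable cells from A:
Maze size: 15 × 15 = 225 total cells
14 cell(s) are walled off and cannot be reached from A.
Reachable cells: 211

Reachable region (· marks reachable cells):

┌───┬─────────┬─┬─────┬───┬───┐
│A ·│         │ │· · ·│· ·│· ·│
│ ╷ └─────┐ ┌─┘ │ ┌─╴ ╵ ╷ ├─╴ │
│·│· · · ·│ │   │·│· · ·│·│· ·│
│ ├─────┐ │ ╵ ╶─┤ └───┬─┘ │ ╶─┤
│·│· · ·│·│     │· · ·│· ·│· ·│
│ └─┐ ╷ ╵ └─┬───┴─┐ ╷ │ ╶─┴─╴ │
│· ·│·│· · ·│· · ·│·│·│· · · ·│
│ ╷ └─┴───┐ │ ╶─┐ └─┤ └─┬───┐ │
│·│· · · ·│·│· ·│· ·│· ·│   │·│
│ └─┬─┬─╴ │ └─╴ ├─┐ │ ╷ ├───┤ │
│· ·│·│· ·│· · ·│·│·│·│·│· ·│·│
├─╴ │ │ ╶─┴─┬───┘ │ │ │ ╵ ╷ └─┤
│· ·│·│· · ·│· · ·│·│·│· ·│· ·│
│ ┌─┘ └───┐ └─┐ ╷ │ │ └─┬─┴─┐ │
│·│· · · ·│· ·│·│·│·│· ·│· ·│·│
│ ├───╴ ╷ ├─┐ │ │ ╵ ├───┘ ╷ │ │
│·│· · ·│·│·│·│·│· ·│· · ·│·│·│
│ │ ╶─┬─┤ ╵ │ │ └───┘ ┌─┬─┘ │ │
│·│· ·│·│· ·│·│· · · ·│·│· ·│·│
│ └─╴ │ └─╴ │ └─┬─────┘ │ ╶─┘ │
│· · ·│· · ·│· ·│· · · ·│· · ·│
├─────┴─┐ ╶─┴─┐ │ ┌───╴ └───┐ │
│· · · ·│· · ·│·│·│· · · · ·│·│
│ ╶───┐ ├───╴ │ │ │ ╶───┬───┘ │
│· · ·│·│· · ·│·│·│· · ·│· · ·│
│ ┌─╴ │ └─┐ ╶─┤ │ └───┐ │ ┌───┤
│·│· ·│· ·│· ·│·│· · ·│·│·│· ·│
│ │ ┌─┴─╴ └───┘ │ ╶─┐ └─┘ └─╴ │
│·│·│· · · · · ·│· ·│· · · · ·│
└─┴─┴───────────┴───┴─────────┘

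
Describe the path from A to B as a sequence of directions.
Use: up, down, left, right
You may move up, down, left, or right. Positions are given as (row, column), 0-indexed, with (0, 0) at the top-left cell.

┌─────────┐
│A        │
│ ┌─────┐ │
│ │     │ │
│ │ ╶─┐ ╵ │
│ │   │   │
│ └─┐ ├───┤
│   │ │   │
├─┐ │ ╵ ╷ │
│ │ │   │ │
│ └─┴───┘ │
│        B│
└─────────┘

Finding the path and converting it to directions:
Path through cells: (0,0) → (0,1) → (0,2) → (0,3) → (0,4) → (1,4) → (2,4) → (2,3) → (1,3) → (1,2) → (1,1) → (2,1) → (2,2) → (3,2) → (4,2) → (4,3) → (3,3) → (3,4) → (4,4) → (5,4)
Directions: right, right, right, right, down, down, left, up, left, left, down, right, down, down, right, up, right, down, down

Solution:

┌─────────┐
│A → → → ↓│
│ ┌─────┐ │
│ │↓ ← ↰│↓│
│ │ ╶─┐ ╵ │
│ │↳ ↓│↑ ↲│
│ └─┐ ├───┤
│   │↓│↱ ↓│
├─┐ │ ╵ ╷ │
│ │ │↳ ↑│↓│
│ └─┴───┘ │
│        B│
└─────────┘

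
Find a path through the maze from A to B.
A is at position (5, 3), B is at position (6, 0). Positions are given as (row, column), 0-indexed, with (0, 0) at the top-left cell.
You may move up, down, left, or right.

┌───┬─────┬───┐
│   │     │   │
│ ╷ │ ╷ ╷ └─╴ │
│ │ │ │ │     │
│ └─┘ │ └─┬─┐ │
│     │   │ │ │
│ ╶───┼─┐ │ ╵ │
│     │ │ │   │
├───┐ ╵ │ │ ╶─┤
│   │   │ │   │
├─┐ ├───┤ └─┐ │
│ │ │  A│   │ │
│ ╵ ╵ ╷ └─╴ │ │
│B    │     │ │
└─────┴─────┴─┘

Finding the shortest path from (5, 3) to (6, 0):
Path length: 4 steps
Directions: left → down → left → left

Solution:

┌───┬─────┬───┐
│   │     │   │
│ ╷ │ ╷ ╷ └─╴ │
│ │ │ │ │     │
│ └─┘ │ └─┬─┐ │
│     │   │ │ │
│ ╶───┼─┐ │ ╵ │
│     │ │ │   │
├───┐ ╵ │ │ ╶─┤
│   │   │ │   │
├─┐ ├───┤ └─┐ │
│ │ │↓ A│   │ │
│ ╵ ╵ ╷ └─╴ │ │
│B ← ↲│     │ │
└─────┴─────┴─┘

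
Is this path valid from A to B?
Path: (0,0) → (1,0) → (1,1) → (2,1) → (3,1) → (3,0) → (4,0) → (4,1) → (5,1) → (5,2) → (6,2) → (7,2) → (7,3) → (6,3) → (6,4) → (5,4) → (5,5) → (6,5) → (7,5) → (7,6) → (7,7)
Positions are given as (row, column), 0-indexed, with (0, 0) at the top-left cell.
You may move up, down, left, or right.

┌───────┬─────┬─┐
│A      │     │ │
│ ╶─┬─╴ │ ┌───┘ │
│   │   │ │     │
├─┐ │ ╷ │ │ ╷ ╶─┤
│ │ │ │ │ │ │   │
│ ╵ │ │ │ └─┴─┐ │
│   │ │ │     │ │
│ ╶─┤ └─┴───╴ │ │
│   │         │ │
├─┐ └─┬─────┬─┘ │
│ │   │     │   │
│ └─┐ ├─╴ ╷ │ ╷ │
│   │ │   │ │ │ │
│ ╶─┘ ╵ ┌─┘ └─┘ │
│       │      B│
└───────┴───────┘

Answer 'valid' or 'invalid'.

Checking path validity:
Result: All consecutive moves are passable.

valid

Correct solution:

┌───────┬─────┬─┐
│A      │     │ │
│ ╶─┬─╴ │ ┌───┘ │
│↳ ↓│   │ │     │
├─┐ │ ╷ │ │ ╷ ╶─┤
│ │↓│ │ │ │ │   │
│ ╵ │ │ │ └─┴─┐ │
│↓ ↲│ │ │     │ │
│ ╶─┤ └─┴───╴ │ │
│↳ ↓│         │ │
├─┐ └─┬─────┬─┘ │
│ │↳ ↓│  ↱ ↓│   │
│ └─┐ ├─╴ ╷ │ ╷ │
│   │↓│↱ ↑│↓│ │ │
│ ╶─┘ ╵ ┌─┘ └─┘ │
│    ↳ ↑│  ↳ → B│
└───────┴───────┘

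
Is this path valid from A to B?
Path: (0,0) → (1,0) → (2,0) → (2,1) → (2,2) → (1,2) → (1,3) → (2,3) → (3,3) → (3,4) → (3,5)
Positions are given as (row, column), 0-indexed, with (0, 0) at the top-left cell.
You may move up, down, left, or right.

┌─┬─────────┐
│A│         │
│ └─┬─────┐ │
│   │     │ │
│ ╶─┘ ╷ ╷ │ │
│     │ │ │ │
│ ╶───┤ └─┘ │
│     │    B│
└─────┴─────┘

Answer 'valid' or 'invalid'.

Checking path validity:
Result: All consecutive moves are passable.

valid

Correct solution:

┌─┬─────────┐
│A│         │
│ └─┬─────┐ │
│↓  │↱ ↓  │ │
│ ╶─┘ ╷ ╷ │ │
│↳ → ↑│↓│ │ │
│ ╶───┤ └─┘ │
│     │↳ → B│
└─────┴─────┘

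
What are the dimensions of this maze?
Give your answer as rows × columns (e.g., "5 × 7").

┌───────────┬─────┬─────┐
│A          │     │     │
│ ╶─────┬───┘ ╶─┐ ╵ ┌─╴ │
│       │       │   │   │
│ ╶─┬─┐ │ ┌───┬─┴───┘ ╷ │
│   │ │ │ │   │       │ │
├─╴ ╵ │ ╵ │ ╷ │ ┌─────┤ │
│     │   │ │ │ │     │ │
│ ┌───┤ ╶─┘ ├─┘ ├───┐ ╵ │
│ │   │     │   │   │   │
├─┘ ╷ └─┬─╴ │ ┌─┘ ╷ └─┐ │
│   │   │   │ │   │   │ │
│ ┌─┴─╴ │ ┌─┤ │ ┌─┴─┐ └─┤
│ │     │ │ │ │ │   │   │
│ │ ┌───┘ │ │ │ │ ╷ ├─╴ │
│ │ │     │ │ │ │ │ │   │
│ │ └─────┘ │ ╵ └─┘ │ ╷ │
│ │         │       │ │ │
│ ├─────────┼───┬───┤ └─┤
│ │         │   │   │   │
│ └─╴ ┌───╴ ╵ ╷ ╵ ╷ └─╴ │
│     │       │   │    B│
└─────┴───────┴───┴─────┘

Counting the maze dimensions:
Rows (vertical): 11
Columns (horizontal): 12
Dimensions: 11 × 12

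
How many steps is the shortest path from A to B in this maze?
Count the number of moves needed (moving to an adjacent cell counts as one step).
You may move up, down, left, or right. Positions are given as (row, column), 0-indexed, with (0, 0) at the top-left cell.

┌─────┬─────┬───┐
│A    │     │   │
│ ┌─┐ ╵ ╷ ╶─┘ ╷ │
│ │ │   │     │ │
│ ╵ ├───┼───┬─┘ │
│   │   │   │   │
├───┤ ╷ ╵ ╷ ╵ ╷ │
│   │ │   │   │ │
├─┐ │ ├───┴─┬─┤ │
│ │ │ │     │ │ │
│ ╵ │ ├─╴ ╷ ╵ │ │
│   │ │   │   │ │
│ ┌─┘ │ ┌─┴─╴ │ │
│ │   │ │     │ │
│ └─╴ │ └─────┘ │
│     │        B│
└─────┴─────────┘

Using BFS to find shortest path:
Start: (0, 0), End: (7, 7)
Path found:
(0,0) → (0,1) → (0,2) → (1,2) → (1,3) → (0,3) → (0,4) → (1,4) → (1,5) → (1,6) → (0,6) → (0,7) → (1,7) → (2,7) → (3,7) → (4,7) → (5,7) → (6,7) → (7,7)
Number of steps: 18

Solution:

┌─────┬─────┬───┐
│A → ↓│↱ ↓  │↱ ↓│
│ ┌─┐ ╵ ╷ ╶─┘ ╷ │
│ │ │↳ ↑│↳ → ↑│↓│
│ ╵ ├───┼───┬─┘ │
│   │   │   │  ↓│
├───┤ ╷ ╵ ╷ ╵ ╷ │
│   │ │   │   │↓│
├─┐ │ ├───┴─┬─┤ │
│ │ │ │     │ │↓│
│ ╵ │ ├─╴ ╷ ╵ │ │
│   │ │   │   │↓│
│ ┌─┘ │ ┌─┴─╴ │ │
│ │   │ │     │↓│
│ └─╴ │ └─────┘ │
│     │        B│
└─────┴─────────┘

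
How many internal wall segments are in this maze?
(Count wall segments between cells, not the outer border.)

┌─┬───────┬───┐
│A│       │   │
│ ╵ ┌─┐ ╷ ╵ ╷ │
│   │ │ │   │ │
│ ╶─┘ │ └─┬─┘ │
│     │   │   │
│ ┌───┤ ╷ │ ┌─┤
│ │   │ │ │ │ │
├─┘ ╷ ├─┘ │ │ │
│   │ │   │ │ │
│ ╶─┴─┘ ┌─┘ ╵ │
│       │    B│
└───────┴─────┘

Counting internal wall segments:
Total internal walls: 30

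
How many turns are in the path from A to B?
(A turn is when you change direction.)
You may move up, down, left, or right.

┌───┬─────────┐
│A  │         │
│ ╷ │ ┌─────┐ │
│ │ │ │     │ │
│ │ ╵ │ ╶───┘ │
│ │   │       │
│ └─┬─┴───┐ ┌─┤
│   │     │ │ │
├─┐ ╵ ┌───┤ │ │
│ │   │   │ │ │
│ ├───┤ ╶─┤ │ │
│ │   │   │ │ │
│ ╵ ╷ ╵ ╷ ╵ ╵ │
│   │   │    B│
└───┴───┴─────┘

Directions: right, down, down, right, up, up, right, right, right, right, down, down, left, down, down, down, down, right
Number of turns: 8

Solution:

┌───┬─────────┐
│A ↓│↱ → → → ↓│
│ ╷ │ ┌─────┐ │
│ │↓│↑│     │↓│
│ │ ╵ │ ╶───┘ │
│ │↳ ↑│    ↓ ↲│
│ └─┬─┴───┐ ┌─┤
│   │     │↓│ │
├─┐ ╵ ┌───┤ │ │
│ │   │   │↓│ │
│ ├───┤ ╶─┤ │ │
│ │   │   │↓│ │
│ ╵ ╷ ╵ ╷ ╵ ╵ │
│   │   │  ↳ B│
└───┴───┴─────┘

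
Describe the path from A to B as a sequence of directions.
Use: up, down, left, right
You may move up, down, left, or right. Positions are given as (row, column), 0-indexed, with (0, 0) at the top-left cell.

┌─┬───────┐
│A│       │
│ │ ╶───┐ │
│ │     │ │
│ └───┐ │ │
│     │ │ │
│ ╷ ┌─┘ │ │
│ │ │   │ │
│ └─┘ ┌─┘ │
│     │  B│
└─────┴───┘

Finding the path and converting it to directions:
Path through cells: (0,0) → (1,0) → (2,0) → (3,0) → (4,0) → (4,1) → (4,2) → (3,2) → (3,3) → (2,3) → (1,3) → (1,2) → (1,1) → (0,1) → (0,2) → (0,3) → (0,4) → (1,4) → (2,4) → (3,4) → (4,4)
Directions: down, down, down, down, right, right, up, right, up, up, left, left, up, right, right, right, down, down, down, down

Solution:

┌─┬───────┐
│A│↱ → → ↓│
│ │ ╶───┐ │
│↓│↑ ← ↰│↓│
│ └───┐ │ │
│↓    │↑│↓│
│ ╷ ┌─┘ │ │
│↓│ │↱ ↑│↓│
│ └─┘ ┌─┘ │
│↳ → ↑│  B│
└─────┴───┘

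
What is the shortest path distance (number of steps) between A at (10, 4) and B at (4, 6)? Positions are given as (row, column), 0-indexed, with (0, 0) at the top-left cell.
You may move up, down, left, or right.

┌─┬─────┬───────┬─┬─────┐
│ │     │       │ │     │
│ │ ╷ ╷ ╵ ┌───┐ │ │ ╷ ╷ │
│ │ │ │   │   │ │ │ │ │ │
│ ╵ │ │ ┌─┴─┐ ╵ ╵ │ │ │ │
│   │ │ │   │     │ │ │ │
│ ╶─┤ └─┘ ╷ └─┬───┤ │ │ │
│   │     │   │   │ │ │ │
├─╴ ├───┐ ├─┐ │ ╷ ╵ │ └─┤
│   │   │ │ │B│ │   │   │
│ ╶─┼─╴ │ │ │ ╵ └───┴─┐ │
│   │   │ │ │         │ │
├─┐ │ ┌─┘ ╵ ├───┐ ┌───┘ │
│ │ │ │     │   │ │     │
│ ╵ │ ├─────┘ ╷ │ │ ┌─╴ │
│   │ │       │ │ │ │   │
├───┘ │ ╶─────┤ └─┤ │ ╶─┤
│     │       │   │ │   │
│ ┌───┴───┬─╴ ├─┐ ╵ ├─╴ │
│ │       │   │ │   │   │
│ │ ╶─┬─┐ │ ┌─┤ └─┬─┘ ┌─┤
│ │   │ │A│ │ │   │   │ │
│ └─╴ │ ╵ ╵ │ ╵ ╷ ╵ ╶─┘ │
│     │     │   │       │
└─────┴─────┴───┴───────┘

Finding path from (10, 4) to (4, 6):
Path: (10,4) → (11,4) → (11,5) → (10,5) → (9,5) → (9,6) → (8,6) → (8,5) → (8,4) → (8,3) → (7,3) → (7,4) → (7,5) → (7,6) → (6,6) → (6,7) → (7,7) → (8,7) → (8,8) → (9,8) → (9,9) → (8,9) → (7,9) → (6,9) → (6,10) → (6,11) → (5,11) → (4,11) → (4,10) → (3,10) → (2,10) → (1,10) → (0,10) → (0,9) → (1,9) → (2,9) → (3,9) → (4,9) → (4,8) → (3,8) → (3,7) → (4,7) → (5,7) → (5,6) → (4,6)
Distance: 44 steps

Solution:

┌─┬─────┬───────┬─┬─────┐
│ │     │       │ │↓ ↰  │
│ │ ╷ ╷ ╵ ┌───┐ │ │ ╷ ╷ │
│ │ │ │   │   │ │ │↓│↑│ │
│ ╵ │ │ ┌─┴─┐ ╵ ╵ │ │ │ │
│   │ │ │   │     │↓│↑│ │
│ ╶─┤ └─┘ ╷ └─┬───┤ │ │ │
│   │     │   │↓ ↰│↓│↑│ │
├─╴ ├───┐ ├─┐ │ ╷ ╵ │ └─┤
│   │   │ │ │B│↓│↑ ↲│↑ ↰│
│ ╶─┼─╴ │ │ │ ╵ └───┴─┐ │
│   │   │ │ │↑ ↲      │↑│
├─┐ │ ┌─┘ ╵ ├───┐ ┌───┘ │
│ │ │ │     │↱ ↓│ │↱ → ↑│
│ ╵ │ ├─────┘ ╷ │ │ ┌─╴ │
│   │ │↱ → → ↑│↓│ │↑│   │
├───┘ │ ╶─────┤ └─┤ │ ╶─┤
│     │↑ ← ← ↰│↳ ↓│↑│   │
│ ┌───┴───┬─╴ ├─┐ ╵ ├─╴ │
│ │       │↱ ↑│ │↳ ↑│   │
│ │ ╶─┬─┐ │ ┌─┤ └─┬─┘ ┌─┤
│ │   │ │A│↑│ │   │   │ │
│ └─╴ │ ╵ ╵ │ ╵ ╷ ╵ ╶─┘ │
│     │  ↳ ↑│   │       │
└─────┴─────┴───┴───────┘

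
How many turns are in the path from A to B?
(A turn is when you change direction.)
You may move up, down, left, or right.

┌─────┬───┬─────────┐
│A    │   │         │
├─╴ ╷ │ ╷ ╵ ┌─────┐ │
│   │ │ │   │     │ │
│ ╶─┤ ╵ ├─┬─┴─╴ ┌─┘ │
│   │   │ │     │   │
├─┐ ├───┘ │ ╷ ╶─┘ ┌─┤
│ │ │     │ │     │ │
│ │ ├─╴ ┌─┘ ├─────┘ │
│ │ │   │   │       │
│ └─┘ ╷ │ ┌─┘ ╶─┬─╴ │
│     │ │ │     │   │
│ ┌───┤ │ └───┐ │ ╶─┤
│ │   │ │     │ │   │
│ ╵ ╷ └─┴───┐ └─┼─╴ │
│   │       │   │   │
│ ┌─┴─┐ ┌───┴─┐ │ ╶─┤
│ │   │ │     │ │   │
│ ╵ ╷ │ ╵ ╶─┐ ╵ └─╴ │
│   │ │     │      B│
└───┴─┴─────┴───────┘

Directions: right, right, down, down, right, up, up, right, down, right, up, right, right, right, right, down, down, left, down, left, left, up, left, down, down, left, down, down, right, right, down, right, down, down, right, right
Number of turns: 22

Solution:

┌─────┬───┬─────────┐
│A → ↓│↱ ↓│↱ → → → ↓│
├─╴ ╷ │ ╷ ╵ ┌─────┐ │
│   │↓│↑│↳ ↑│     │↓│
│ ╶─┤ ╵ ├─┬─┴─╴ ┌─┘ │
│   │↳ ↑│ │↓ ↰  │↓ ↲│
├─┐ ├───┘ │ ╷ ╶─┘ ┌─┤
│ │ │     │↓│↑ ← ↲│ │
│ │ ├─╴ ┌─┘ ├─────┘ │
│ │ │   │↓ ↲│       │
│ └─┘ ╷ │ ┌─┘ ╶─┬─╴ │
│     │ │↓│     │   │
│ ┌───┤ │ └───┐ │ ╶─┤
│ │   │ │↳ → ↓│ │   │
│ ╵ ╷ └─┴───┐ └─┼─╴ │
│   │       │↳ ↓│   │
│ ┌─┴─┐ ┌───┴─┐ │ ╶─┤
│ │   │ │     │↓│   │
│ ╵ ╷ │ ╵ ╶─┐ ╵ └─╴ │
│   │ │     │  ↳ → B│
└───┴─┴─────┴───────┘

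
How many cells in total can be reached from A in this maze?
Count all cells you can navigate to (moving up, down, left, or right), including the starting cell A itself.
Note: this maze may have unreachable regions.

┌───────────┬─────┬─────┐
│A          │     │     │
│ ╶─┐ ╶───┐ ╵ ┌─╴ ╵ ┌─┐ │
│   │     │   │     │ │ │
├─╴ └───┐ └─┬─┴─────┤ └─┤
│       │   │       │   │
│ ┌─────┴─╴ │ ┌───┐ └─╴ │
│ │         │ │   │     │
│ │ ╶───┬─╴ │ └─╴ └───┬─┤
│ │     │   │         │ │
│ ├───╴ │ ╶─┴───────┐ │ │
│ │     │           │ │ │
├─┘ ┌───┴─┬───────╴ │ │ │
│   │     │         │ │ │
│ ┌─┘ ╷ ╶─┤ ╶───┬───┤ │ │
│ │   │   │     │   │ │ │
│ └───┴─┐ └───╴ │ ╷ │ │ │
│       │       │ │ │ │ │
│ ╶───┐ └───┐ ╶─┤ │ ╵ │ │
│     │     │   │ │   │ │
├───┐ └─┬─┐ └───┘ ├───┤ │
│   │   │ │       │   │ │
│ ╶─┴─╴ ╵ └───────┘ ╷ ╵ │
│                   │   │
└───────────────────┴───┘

Using BFS/flood-fill to find all reachable cells from A:
Maze size: 12 × 12 = 144 total cells
All cells are reachable — the maze is fully connected.
Reachable cells: 144

Reachable region (· marks reachable cells):

┌───────────┬─────┬─────┐
│A · · · · ·│· · ·│· · ·│
│ ╶─┐ ╶───┐ ╵ ┌─╴ ╵ ┌─┐ │
│· ·│· · ·│· ·│· · ·│·│·│
├─╴ └───┐ └─┬─┴─────┤ └─┤
│· · · ·│· ·│· · · ·│· ·│
│ ┌─────┴─╴ │ ┌───┐ └─╴ │
│·│· · · · ·│·│· ·│· · ·│
│ │ ╶───┬─╴ │ └─╴ └───┬─┤
│·│· · ·│· ·│· · · · ·│·│
│ ├───╴ │ ╶─┴───────┐ │ │
│·│· · ·│· · · · · ·│·│·│
├─┘ ┌───┴─┬───────╴ │ │ │
│· ·│· · ·│· · · · ·│·│·│
│ ┌─┘ ╷ ╶─┤ ╶───┬───┤ │ │
│·│· ·│· ·│· · ·│· ·│·│·│
│ └───┴─┐ └───╴ │ ╷ │ │ │
│· · · ·│· · · ·│·│·│·│·│
│ ╶───┐ └───┐ ╶─┤ │ ╵ │ │
│· · ·│· · ·│· ·│·│· ·│·│
├───┐ └─┬─┐ └───┘ ├───┤ │
│· ·│· ·│·│· · · ·│· ·│·│
│ ╶─┴─╴ ╵ └───────┘ ╷ ╵ │
│· · · · · · · · · ·│· ·│
└───────────────────┴───┘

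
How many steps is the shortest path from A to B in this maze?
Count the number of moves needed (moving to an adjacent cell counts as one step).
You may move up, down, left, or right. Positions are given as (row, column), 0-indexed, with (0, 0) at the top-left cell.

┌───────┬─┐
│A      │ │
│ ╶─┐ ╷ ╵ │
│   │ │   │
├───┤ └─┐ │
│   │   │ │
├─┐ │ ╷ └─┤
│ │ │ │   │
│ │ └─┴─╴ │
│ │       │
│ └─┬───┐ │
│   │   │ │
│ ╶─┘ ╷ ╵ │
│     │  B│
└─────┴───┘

Using BFS to find shortest path:
Start: (0, 0), End: (6, 4)
Path found:
(0,0) → (0,1) → (0,2) → (1,2) → (2,2) → (2,3) → (3,3) → (3,4) → (4,4) → (5,4) → (6,4)
Number of steps: 10

Solution:

┌───────┬─┐
│A → ↓  │ │
│ ╶─┐ ╷ ╵ │
│   │↓│   │
├───┤ └─┐ │
│   │↳ ↓│ │
├─┐ │ ╷ └─┤
│ │ │ │↳ ↓│
│ │ └─┴─╴ │
│ │      ↓│
│ └─┬───┐ │
│   │   │↓│
│ ╶─┘ ╷ ╵ │
│     │  B│
└─────┴───┘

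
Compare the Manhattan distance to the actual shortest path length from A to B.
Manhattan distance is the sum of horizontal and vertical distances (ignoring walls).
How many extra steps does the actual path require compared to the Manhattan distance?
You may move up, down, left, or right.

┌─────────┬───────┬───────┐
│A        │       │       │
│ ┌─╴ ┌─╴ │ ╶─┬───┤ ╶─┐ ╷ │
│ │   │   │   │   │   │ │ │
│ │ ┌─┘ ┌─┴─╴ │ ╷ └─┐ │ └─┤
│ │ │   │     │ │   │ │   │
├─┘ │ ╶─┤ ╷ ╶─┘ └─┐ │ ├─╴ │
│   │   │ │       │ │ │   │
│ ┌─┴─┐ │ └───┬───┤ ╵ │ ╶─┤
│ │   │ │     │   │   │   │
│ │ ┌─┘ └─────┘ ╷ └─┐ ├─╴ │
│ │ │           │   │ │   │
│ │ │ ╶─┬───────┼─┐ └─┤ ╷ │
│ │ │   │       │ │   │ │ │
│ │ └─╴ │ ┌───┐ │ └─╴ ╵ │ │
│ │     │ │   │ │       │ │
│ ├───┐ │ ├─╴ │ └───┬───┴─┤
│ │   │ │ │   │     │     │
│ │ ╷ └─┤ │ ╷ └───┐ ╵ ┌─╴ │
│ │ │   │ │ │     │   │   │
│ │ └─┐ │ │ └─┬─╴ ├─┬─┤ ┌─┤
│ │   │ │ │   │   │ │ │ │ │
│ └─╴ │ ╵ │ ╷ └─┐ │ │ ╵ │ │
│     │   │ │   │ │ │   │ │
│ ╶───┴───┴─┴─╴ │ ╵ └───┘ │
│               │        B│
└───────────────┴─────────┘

Manhattan distance: |12 - 0| + |12 - 0| = 24
Actual path length: 40
Extra steps: 40 - 24 = 16

Solution:

┌─────────┬───────┬───────┐
│A → ↓    │       │       │
│ ┌─╴ ┌─╴ │ ╶─┬───┤ ╶─┐ ╷ │
│ │↓ ↲│   │   │   │   │ │ │
│ │ ┌─┘ ┌─┴─╴ │ ╷ └─┐ │ └─┤
│ │↓│   │     │ │   │ │   │
├─┘ │ ╶─┤ ╷ ╶─┘ └─┐ │ ├─╴ │
│↓ ↲│   │ │       │ │ │   │
│ ┌─┴─┐ │ └───┬───┤ ╵ │ ╶─┤
│↓│   │ │     │   │   │   │
│ │ ┌─┘ └─────┘ ╷ └─┐ ├─╴ │
│↓│ │           │   │ │   │
│ │ │ ╶─┬───────┼─┐ └─┤ ╷ │
│↓│ │   │       │ │   │ │ │
│ │ └─╴ │ ┌───┐ │ └─╴ ╵ │ │
│↓│     │ │   │ │       │ │
│ ├───┐ │ ├─╴ │ └───┬───┴─┤
│↓│   │ │ │↱ ↓│     │     │
│ │ ╷ └─┤ │ ╷ └───┐ ╵ ┌─╴ │
│↓│ │   │ │↑│↳ → ↓│   │   │
│ │ └─┐ │ │ └─┬─╴ ├─┬─┤ ┌─┤
│↓│   │ │ │↑ ↰│  ↓│ │ │ │ │
│ └─╴ │ ╵ │ ╷ └─┐ │ │ ╵ │ │
│↓    │   │ │↑ ↰│↓│ │   │ │
│ ╶───┴───┴─┴─╴ │ ╵ └───┘ │
│↳ → → → → → → ↑│↳ → → → B│
└───────────────┴─────────┘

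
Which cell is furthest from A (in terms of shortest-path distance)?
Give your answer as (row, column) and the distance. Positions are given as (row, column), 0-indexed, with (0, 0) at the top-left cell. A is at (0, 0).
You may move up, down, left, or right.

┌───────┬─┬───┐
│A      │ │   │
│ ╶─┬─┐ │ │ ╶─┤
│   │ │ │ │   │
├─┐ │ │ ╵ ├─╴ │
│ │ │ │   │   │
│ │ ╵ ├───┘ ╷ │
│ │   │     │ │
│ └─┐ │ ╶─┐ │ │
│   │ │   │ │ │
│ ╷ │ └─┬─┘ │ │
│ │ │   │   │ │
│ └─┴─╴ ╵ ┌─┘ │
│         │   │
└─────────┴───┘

Computing BFS distances from A to all cells:
Furthest cell: (6, 5)
Distance: 21 steps

Path from A to the furthest cell:

┌───────┬─┬───┐
│A      │ │   │
│ ╶─┬─┐ │ │ ╶─┤
│↳ ↓│ │ │ │   │
├─┐ │ │ ╵ ├─╴ │
│ │↓│ │   │↱ ↓│
│ │ ╵ ├───┘ ╷ │
│ │↳ ↓│    ↑│↓│
│ └─┐ │ ╶─┐ │ │
│   │↓│   │↑│↓│
│ ╷ │ └─┬─┘ │ │
│ │ │↳ ↓│↱ ↑│↓│
│ └─┴─╴ ╵ ┌─┘ │
│      ↳ ↑│B ↲│
└─────────┴───┘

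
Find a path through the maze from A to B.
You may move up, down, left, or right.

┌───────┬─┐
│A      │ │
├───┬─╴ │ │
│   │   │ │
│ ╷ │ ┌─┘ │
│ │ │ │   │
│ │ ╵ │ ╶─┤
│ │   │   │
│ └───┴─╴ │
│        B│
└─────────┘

Finding the shortest path through the maze:
Path length: 18 steps
Directions: right → right → right → down → left → down → down → left → up → up → left → down → down → down → right → right → right → right

Solution:

┌───────┬─┐
│A → → ↓│ │
├───┬─╴ │ │
│↓ ↰│↓ ↲│ │
│ ╷ │ ┌─┘ │
│↓│↑│↓│   │
│ │ ╵ │ ╶─┤
│↓│↑ ↲│   │
│ └───┴─╴ │
│↳ → → → B│
└─────────┘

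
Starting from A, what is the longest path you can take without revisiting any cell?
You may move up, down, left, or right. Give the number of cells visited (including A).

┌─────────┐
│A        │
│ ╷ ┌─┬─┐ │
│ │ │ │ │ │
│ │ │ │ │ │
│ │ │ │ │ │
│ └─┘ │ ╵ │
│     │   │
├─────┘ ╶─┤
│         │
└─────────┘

Finding longest simple path using DFS:
Start: (0, 0)
Longest path visits 13 cells
Path: A → right → right → right → right → down → down → down → left → down → left → left → left

Solution:

┌─────────┐
│A → → → ↓│
│ ╷ ┌─┬─┐ │
│ │ │ │ │↓│
│ │ │ │ │ │
│ │ │ │ │↓│
│ └─┘ │ ╵ │
│     │↓ ↲│
├─────┘ ╶─┤
│B ← ← ↲  │
└─────────┘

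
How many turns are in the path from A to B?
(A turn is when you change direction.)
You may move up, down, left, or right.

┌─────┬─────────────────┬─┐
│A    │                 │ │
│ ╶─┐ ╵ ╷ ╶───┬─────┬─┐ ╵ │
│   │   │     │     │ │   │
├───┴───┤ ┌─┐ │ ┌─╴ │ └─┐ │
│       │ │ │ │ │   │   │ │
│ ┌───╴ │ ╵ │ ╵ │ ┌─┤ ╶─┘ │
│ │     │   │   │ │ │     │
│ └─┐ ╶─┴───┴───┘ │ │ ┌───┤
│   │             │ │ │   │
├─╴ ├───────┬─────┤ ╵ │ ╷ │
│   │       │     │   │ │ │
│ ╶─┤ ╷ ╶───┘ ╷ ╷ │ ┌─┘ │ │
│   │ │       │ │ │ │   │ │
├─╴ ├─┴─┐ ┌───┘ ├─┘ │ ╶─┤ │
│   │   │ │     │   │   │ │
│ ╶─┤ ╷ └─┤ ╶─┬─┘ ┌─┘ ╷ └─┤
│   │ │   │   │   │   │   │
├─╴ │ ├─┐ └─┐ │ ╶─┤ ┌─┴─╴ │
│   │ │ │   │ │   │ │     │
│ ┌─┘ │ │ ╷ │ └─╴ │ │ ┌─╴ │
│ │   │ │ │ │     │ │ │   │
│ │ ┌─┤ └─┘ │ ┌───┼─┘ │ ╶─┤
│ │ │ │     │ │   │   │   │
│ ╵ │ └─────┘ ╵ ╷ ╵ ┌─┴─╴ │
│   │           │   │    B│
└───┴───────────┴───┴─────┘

Directions: right, right, down, right, up, right, right, right, right, right, right, right, right, down, right, down, down, left, left, down, down, left, down, down, left, down, left, down, right, down, left, left, down, down, right, up, right, down, right, up, right, up, up, right, right, down, left, down, right, down
Number of turns: 33

Solution:

┌─────┬─────────────────┬─┐
│A → ↓│↱ → → → → → → → ↓│ │
│ ╶─┐ ╵ ╷ ╶───┬─────┬─┐ ╵ │
│   │↳ ↑│     │     │ │↳ ↓│
├───┴───┤ ┌─┐ │ ┌─╴ │ └─┐ │
│       │ │ │ │ │   │   │↓│
│ ┌───╴ │ ╵ │ ╵ │ ┌─┤ ╶─┘ │
│ │     │   │   │ │ │↓ ← ↲│
│ └─┐ ╶─┴───┴───┘ │ │ ┌───┤
│   │             │ │↓│   │
├─╴ ├───────┬─────┤ ╵ │ ╷ │
│   │       │     │↓ ↲│ │ │
│ ╶─┤ ╷ ╶───┘ ╷ ╷ │ ┌─┘ │ │
│   │ │       │ │ │↓│   │ │
├─╴ ├─┴─┐ ┌───┘ ├─┘ │ ╶─┤ │
│   │   │ │     │↓ ↲│   │ │
│ ╶─┤ ╷ └─┤ ╶─┬─┘ ┌─┘ ╷ └─┤
│   │ │   │   │↓ ↲│   │   │
├─╴ │ ├─┐ └─┐ │ ╶─┤ ┌─┴─╴ │
│   │ │ │   │ │↳ ↓│ │↱ → ↓│
│ ┌─┘ │ │ ╷ │ └─╴ │ │ ┌─╴ │
│ │   │ │ │ │↓ ← ↲│ │↑│↓ ↲│
│ │ ┌─┤ └─┘ │ ┌───┼─┘ │ ╶─┤
│ │ │ │     │↓│↱ ↓│↱ ↑│↳ ↓│
│ ╵ │ └─────┘ ╵ ╷ ╵ ┌─┴─╴ │
│   │        ↳ ↑│↳ ↑│    B│
└───┴───────────┴───┴─────┘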